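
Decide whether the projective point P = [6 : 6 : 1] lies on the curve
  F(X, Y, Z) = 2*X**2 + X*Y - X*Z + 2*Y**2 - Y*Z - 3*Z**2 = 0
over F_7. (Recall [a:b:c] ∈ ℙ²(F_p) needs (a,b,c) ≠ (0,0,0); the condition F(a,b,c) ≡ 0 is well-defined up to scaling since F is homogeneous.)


F(6,6,1) ≡ 4 (mod 7); P is NOT on the curve.

Evaluate F(6, 6, 1) term-by-term (mod 7).
  2*X**2 ↦ 2·36·1·1 = 72
  X*Y ↦ 1·6·6·1 = 36
  -X*Z ↦ -1·6·1·1 = -6
  2*Y**2 ↦ 2·1·36·1 = 72
  -Y*Z ↦ -1·1·6·1 = -6
  -3*Z**2 ↦ -3·1·1·1 = -3
Sum: F(6, 6, 1) = (72) + (36) + (-6) + (72) + (-6) + (-3) = 165.
Reducing mod 7: 165 ≡ 4 (mod 7).
Since F(a, b, c) ≡ 4 ≠ 0 (mod 7), P does NOT lie on the curve.


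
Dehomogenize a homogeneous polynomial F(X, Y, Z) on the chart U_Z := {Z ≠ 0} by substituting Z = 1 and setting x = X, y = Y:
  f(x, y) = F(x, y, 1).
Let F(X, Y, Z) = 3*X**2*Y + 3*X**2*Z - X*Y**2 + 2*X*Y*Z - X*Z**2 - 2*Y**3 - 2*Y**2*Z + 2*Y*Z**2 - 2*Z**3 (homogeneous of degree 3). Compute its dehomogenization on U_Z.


f(x, y) = 3*x**2*y + 3*x**2 - x*y**2 + 2*x*y - x - 2*y**3 - 2*y**2 + 2*y - 2

On U_Z we set Z = 1. Each monomial c·X^i·Y^j·Z^k in F becomes c·x^i·y^j·1^k = c·x^i·y^j.
Substituting Z = 1: F(X, Y, 1) = 3*x**2*y + 3*x**2 - x*y**2 + 2*x*y - x - 2*y**3 - 2*y**2 + 2*y - 2.
Note: deg(f) ≤ deg(F) = 3; strict inequality happens when F is divisible by Z (lost terms).


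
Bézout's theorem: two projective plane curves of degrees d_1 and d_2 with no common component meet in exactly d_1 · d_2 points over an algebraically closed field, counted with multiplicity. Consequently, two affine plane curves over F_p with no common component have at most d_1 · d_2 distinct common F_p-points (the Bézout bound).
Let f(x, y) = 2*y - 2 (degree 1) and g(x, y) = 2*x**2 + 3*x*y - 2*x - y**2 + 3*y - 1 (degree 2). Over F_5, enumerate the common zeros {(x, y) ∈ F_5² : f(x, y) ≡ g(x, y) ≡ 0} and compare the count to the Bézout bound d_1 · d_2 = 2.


Common zeros: ∅; count = 0; Bézout bound = 2.

deg(f) = 1, deg(g) = 2, so Bézout bound = 2.
Scan x ∈ F_5. For each x, list the y ∈ F_5 with f(x, y) ≡ 0 and those with g(x, y) ≡ 0 (mod 5); the common zeros in that column are the intersection.
  x = 0: f ≡ 0 at y ∈ {1}; g ≡ 0 at y ∈ {4}; common: ∅.
  x = 1: f ≡ 0 at y ∈ {1}; g ≡ 0 at y ∈ ∅; common: ∅.
  x = 2: f ≡ 0 at y ∈ {1}; g ≡ 0 at y ∈ ∅; common: ∅.
  x = 3: f ≡ 0 at y ∈ {1}; g ≡ 0 at y ∈ ∅; common: ∅.
  x = 4: f ≡ 0 at y ∈ {1}; g ≡ 0 at y ∈ ∅; common: ∅.
Collecting: common zeros = ∅, so the count is 0.
Comparison with the Bézout bound: 0 ≤ 2 = deg(f)·deg(g), as expected for curves with no common component (the affine F_5-count falls short of the bound because intersections may lie at infinity, over extension fields, or carry multiplicity).


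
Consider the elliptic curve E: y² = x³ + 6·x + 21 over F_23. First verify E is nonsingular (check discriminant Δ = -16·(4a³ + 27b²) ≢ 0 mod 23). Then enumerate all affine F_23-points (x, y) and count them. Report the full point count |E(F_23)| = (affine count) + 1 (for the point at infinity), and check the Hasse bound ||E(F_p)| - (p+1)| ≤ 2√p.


Affine points = {(2, 8), (2, 15), (8, 11), (8, 12), (10, 0), (12, 2), (12, 21), (15, 6), (15, 17), (16, 2), (16, 21), (18, 2), (18, 21), (19, 5), (19, 18), (21, 1), (21, 22)}; affine count = 17; |E(F_23)| = 18.

Discriminant check: Δ ∝ 4a³ + 27b² = 4·6³ + 27·21² = 4·216 + 27·441 ≡ 6 (mod 23). Nonzero ⇒ E is nonsingular.
For each x ∈ F_23, compute rhs = x³ + 6·x + 21 mod 23, then count y ∈ F_23 with y² ≡ rhs.
  x = 0: rhs = 21, matching y values: none (0 points).
  x = 1: rhs = 5, matching y values: none (0 points).
  x = 2: rhs = 18, matching y values: 8, 15 (2 points).
  x = 3: rhs = 20, matching y values: none (0 points).
  x = 4: rhs = 17, matching y values: none (0 points).
  x = 5: rhs = 15, matching y values: none (0 points).
  x = 6: rhs = 20, matching y values: none (0 points).
  x = 7: rhs = 15, matching y values: none (0 points).
  x = 8: rhs = 6, matching y values: 11, 12 (2 points).
  x = 9: rhs = 22, matching y values: none (0 points).
  x = 10: rhs = 0, matching y values: 0 (1 points).
  x = 11: rhs = 15, matching y values: none (0 points).
  x = 12: rhs = 4, matching y values: 2, 21 (2 points).
  x = 13: rhs = 19, matching y values: none (0 points).
  x = 14: rhs = 20, matching y values: none (0 points).
  x = 15: rhs = 13, matching y values: 6, 17 (2 points).
  x = 16: rhs = 4, matching y values: 2, 21 (2 points).
  x = 17: rhs = 22, matching y values: none (0 points).
  x = 18: rhs = 4, matching y values: 2, 21 (2 points).
  x = 19: rhs = 2, matching y values: 5, 18 (2 points).
  x = 20: rhs = 22, matching y values: none (0 points).
  x = 21: rhs = 1, matching y values: 1, 22 (2 points).
  x = 22: rhs = 14, matching y values: none (0 points).
Total affine count: 17.
Full point count |E(F_23)| = 17 + 1 = 18.
Hasse bound: |18 − (23+1)| = |-6| = 6 ≤ 2√23 ≈ 9.5917 ✓.


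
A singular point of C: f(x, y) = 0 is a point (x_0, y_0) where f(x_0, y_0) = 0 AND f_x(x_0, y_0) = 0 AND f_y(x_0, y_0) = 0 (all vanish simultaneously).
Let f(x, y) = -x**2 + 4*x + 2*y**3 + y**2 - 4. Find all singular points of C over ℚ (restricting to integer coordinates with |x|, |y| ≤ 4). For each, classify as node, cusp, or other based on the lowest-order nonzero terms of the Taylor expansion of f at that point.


Singular points: {(2, 0)}; classification: node.

Compute partial derivatives:
  f_x = 4 - 2*x.
  f_y = 6*y**2 + 2*y.
Scan x_0 ∈ {−4, ..., 4}. For each x_0, f_y(x_0, y) is a polynomial in y; find its integer roots y ∈ {−4, ..., 4}, then test f_x and f at those candidates.
  x = -4: f_y(-4, y) = 6*y**2 + 2*y; vanishes at y ∈ {0}. (-4, 0): f_x = 12 ≠ 0.
  x = -3: f_y(-3, y) = 6*y**2 + 2*y; vanishes at y ∈ {0}. (-3, 0): f_x = 10 ≠ 0.
  x = -2: f_y(-2, y) = 6*y**2 + 2*y; vanishes at y ∈ {0}. (-2, 0): f_x = 8 ≠ 0.
  x = -1: f_y(-1, y) = 6*y**2 + 2*y; vanishes at y ∈ {0}. (-1, 0): f_x = 6 ≠ 0.
  x = 0: f_y(0, y) = 6*y**2 + 2*y; vanishes at y ∈ {0}. (0, 0): f_x = 4 ≠ 0.
  x = 1: f_y(1, y) = 6*y**2 + 2*y; vanishes at y ∈ {0}. (1, 0): f_x = 2 ≠ 0.
  x = 2: f_y(2, y) = 6*y**2 + 2*y; vanishes at y ∈ {0}. (2, 0): f_x = 0, f = 0 — SINGULAR.
  x = 3: f_y(3, y) = 6*y**2 + 2*y; vanishes at y ∈ {0}. (3, 0): f_x = -2 ≠ 0.
  x = 4: f_y(4, y) = 6*y**2 + 2*y; vanishes at y ∈ {0}. (4, 0): f_x = -4 ≠ 0.
Only singular point on the grid: (2, 0).
Classify: substitute x = 2 + u, y = 0 + v and expand: f = -u**2 + 2*v**3 + v**2.
No constant or linear terms (consistent with a singular point). Quadratic part: -u**2 + v**2. Cubic part: 2*v**3.
The quadratic part v**2 - u**2 = (v − u)(v + u) splits into two distinct linear factors, so there are two distinct tangent lines y − 0 = ±(x − 2) — this is a node (ordinary double point).
Classification: node.


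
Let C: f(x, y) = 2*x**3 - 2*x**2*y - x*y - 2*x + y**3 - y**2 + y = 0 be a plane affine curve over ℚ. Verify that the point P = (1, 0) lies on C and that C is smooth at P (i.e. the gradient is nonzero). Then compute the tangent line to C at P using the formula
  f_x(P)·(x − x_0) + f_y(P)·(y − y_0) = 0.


Tangent line at P: 4*x - 2*y - 4 = 0.

Step 1: f(1, 0) = 0, so P lies on C.
Step 2: partial derivatives
  f_x(x, y) = 6*x**2 - 4*x*y - y - 2, f_y(x, y) = -2*x**2 - x + 3*y**2 - 2*y + 1.
  f_x(P) = 4, f_y(P) = -2 (gradient nonzero, so P is smooth).
Step 3: tangent line at P: 4·(x − 1) + -2·(y − 0) = 0.
Expanding: 4*x - 2*y - 4 = 0.


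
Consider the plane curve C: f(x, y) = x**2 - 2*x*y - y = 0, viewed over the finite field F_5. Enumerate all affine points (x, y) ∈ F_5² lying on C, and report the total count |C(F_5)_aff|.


Affine F_5-points: {(0, 0), (1, 2), (3, 2), (4, 4)}; count = 4.

For each of the 25 pairs (x, y) ∈ F_5², evaluate f(x, y) mod 5. Record the zeros.
  x = 0: [0↦0, 1↦4, 2↦3, 3↦2, 4↦1]  zeros at y ∈ {0}
  x = 1: [0↦1, 1↦3, 2↦0, 3↦2, 4↦4]  zeros at y ∈ {2}
  x = 2: [0↦4, 1↦4, 2↦4, 3↦4, 4↦4]  zeros at y ∈ ∅
  x = 3: [0↦4, 1↦2, 2↦0, 3↦3, 4↦1]  zeros at y ∈ {2}
  x = 4: [0↦1, 1↦2, 2↦3, 3↦4, 4↦0]  zeros at y ∈ {4}
Collecting zeros: affine points = {(0, 0), (1, 2), (3, 2), (4, 4)}.
Total count |C(F_5)_aff| = 4.


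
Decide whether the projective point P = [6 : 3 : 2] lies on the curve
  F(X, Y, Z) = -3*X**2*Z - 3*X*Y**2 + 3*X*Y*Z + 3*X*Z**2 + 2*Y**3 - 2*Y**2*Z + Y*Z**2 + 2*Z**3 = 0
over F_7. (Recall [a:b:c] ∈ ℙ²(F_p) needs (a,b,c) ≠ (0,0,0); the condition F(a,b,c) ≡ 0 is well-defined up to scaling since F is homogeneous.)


F(6,3,2) ≡ 2 (mod 7); P is NOT on the curve.

Evaluate F(6, 3, 2) term-by-term (mod 7).
  -3*X**2*Z ↦ -3·36·1·2 = -216
  -3*X*Y**2 ↦ -3·6·9·1 = -162
  3*X*Y*Z ↦ 3·6·3·2 = 108
  3*X*Z**2 ↦ 3·6·1·4 = 72
  2*Y**3 ↦ 2·1·27·1 = 54
  -2*Y**2*Z ↦ -2·1·9·2 = -36
  Y*Z**2 ↦ 1·1·3·4 = 12
  2*Z**3 ↦ 2·1·1·8 = 16
Sum: F(6, 3, 2) = (-216) + (-162) + (108) + (72) + (54) + (-36) + (12) + (16) = -152.
Reducing mod 7: -152 ≡ 2 (mod 7).
Since F(a, b, c) ≡ 2 ≠ 0 (mod 7), P does NOT lie on the curve.


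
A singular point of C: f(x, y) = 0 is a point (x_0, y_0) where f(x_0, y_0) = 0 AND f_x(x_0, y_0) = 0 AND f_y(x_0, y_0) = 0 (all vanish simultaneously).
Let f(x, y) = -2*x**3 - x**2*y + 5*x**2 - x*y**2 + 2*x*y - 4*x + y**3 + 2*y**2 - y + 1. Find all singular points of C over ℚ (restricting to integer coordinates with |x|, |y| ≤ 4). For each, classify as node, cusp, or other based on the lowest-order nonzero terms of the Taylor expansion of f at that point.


Singular points: {(1, 0)}; classification: node.

Compute partial derivatives:
  f_x = -6*x**2 - 2*x*y + 10*x - y**2 + 2*y - 4.
  f_y = -x**2 - 2*x*y + 2*x + 3*y**2 + 4*y - 1.
Scan x_0 ∈ {−4, ..., 4}. For each x_0, f_y(x_0, y) is a polynomial in y; find its integer roots y ∈ {−4, ..., 4}, then test f_x and f at those candidates.
  x = -4: f_y(-4, y) = 3*y**2 + 12*y - 25; no integer root y with |y| ≤ 4.
  x = -3: f_y(-3, y) = 3*y**2 + 10*y - 16; no integer root y with |y| ≤ 4.
  x = -2: f_y(-2, y) = 3*y**2 + 8*y - 9; no integer root y with |y| ≤ 4.
  x = -1: f_y(-1, y) = 3*y**2 + 6*y - 4; no integer root y with |y| ≤ 4.
  x = 0: f_y(0, y) = 3*y**2 + 4*y - 1; no integer root y with |y| ≤ 4.
  x = 1: f_y(1, y) = 3*y**2 + 2*y; vanishes at y ∈ {0}. (1, 0): f_x = 0, f = 0 — SINGULAR.
  x = 2: f_y(2, y) = 3*y**2 - 1; no integer root y with |y| ≤ 4.
  x = 3: f_y(3, y) = 3*y**2 - 2*y - 4; no integer root y with |y| ≤ 4.
  x = 4: f_y(4, y) = 3*y**2 - 4*y - 9; no integer root y with |y| ≤ 4.
Only singular point on the grid: (1, 0).
Classify: substitute x = 1 + u, y = 0 + v and expand: f = -2*u**3 - u**2*v - u**2 - u*v**2 + v**3 + v**2.
No constant or linear terms (consistent with a singular point). Quadratic part: -u**2 + v**2. Cubic part: -2*u**3 - u**2*v - u*v**2 + v**3.
The quadratic part v**2 - u**2 = (v − u)(v + u) splits into two distinct linear factors, so there are two distinct tangent lines y − 0 = ±(x − 1) — this is a node (ordinary double point).
Classification: node.


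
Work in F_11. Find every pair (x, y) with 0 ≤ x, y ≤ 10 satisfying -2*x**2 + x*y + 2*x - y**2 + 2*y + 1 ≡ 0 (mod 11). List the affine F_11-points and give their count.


Affine F_11-points: {(2, 1), (2, 3), (3, 0), (3, 5), (5, 1), (5, 6), (6, 3), (6, 5), (9, 0), (10, 6)}; count = 10.

For each of the 121 pairs (x, y) ∈ F_11², evaluate f(x, y) mod 11. Record the zeros.
  x = 0: [0↦1, 1↦2, 2↦1, 3↦9, 4↦4, 5↦8, 6↦10, 7↦10, 8↦8, 9↦4, 10↦9]  zeros at y ∈ ∅
  x = 1: [0↦1, 1↦3, 2↦3, 3↦1, 4↦8, 5↦2, 6↦5, 7↦6, 8↦5, 9↦2, 10↦8]  zeros at y ∈ ∅
  x = 2: [0↦8, 1↦0, 2↦1, 3↦0, 4↦8, 5↦3, 6↦7, 7↦9, 8↦9, 9↦7, 10↦3]  zeros at y ∈ {1, 3}
  x = 3: [0↦0, 1↦4, 2↦6, 3↦6, 4↦4, 5↦0, 6↦5, 7↦8, 8↦9, 9↦8, 10↦5]  zeros at y ∈ {0, 5}
  x = 4: [0↦10, 1↦4, 2↦7, 3↦8, 4↦7, 5↦4, 6↦10, 7↦3, 8↦5, 9↦5, 10↦3]  zeros at y ∈ ∅
  x = 5: [0↦5, 1↦0, 2↦4, 3↦6, 4↦6, 5↦4, 6↦0, 7↦5, 8↦8, 9↦9, 10↦8]  zeros at y ∈ {1, 6}
  x = 6: [0↦7, 1↦3, 2↦8, 3↦0, 4↦1, 5↦0, 6↦8, 7↦3, 8↦7, 9↦9, 10↦9]  zeros at y ∈ {3, 5}
  x = 7: [0↦5, 1↦2, 2↦8, 3↦1, 4↦3, 5↦3, 6↦1, 7↦8, 8↦2, 9↦5, 10↦6]  zeros at y ∈ ∅
  x = 8: [0↦10, 1↦8, 2↦4, 3↦9, 4↦1, 5↦2, 6↦1, 7↦9, 8↦4, 9↦8, 10↦10]  zeros at y ∈ ∅
  x = 9: [0↦0, 1↦10, 2↦7, 3↦2, 4↦6, 5↦8, 6↦8, 7↦6, 8↦2, 9↦7, 10↦10]  zeros at y ∈ {0}
  x = 10: [0↦8, 1↦8, 2↦6, 3↦2, 4↦7, 5↦10, 6↦0, 7↦10, 8↦7, 9↦2, 10↦6]  zeros at y ∈ {6}
Collecting zeros: affine points = {(2, 1), (2, 3), (3, 0), (3, 5), (5, 1), (5, 6), (6, 3), (6, 5), (9, 0), (10, 6)}.
Total count |C(F_11)_aff| = 10.


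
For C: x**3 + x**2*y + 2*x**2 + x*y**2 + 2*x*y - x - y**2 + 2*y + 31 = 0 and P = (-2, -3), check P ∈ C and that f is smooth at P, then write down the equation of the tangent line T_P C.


Tangent line at P: 18*x + 20*y + 96 = 0.

Step 1: f(-2, -3) = 0, so P lies on C.
Step 2: partial derivatives
  f_x(x, y) = 3*x**2 + 2*x*y + 4*x + y**2 + 2*y - 1, f_y(x, y) = x**2 + 2*x*y + 2*x - 2*y + 2.
  f_x(P) = 18, f_y(P) = 20 (gradient nonzero, so P is smooth).
Step 3: tangent line at P: 18·(x − -2) + 20·(y − -3) = 0.
Expanding: 18*x + 20*y + 96 = 0.


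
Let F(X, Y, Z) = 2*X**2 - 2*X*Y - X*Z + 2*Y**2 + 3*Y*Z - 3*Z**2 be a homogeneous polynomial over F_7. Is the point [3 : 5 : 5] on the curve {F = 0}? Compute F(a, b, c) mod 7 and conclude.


F(3,5,5) ≡ 2 (mod 7); P is NOT on the curve.

Evaluate F(3, 5, 5) term-by-term (mod 7).
  2*X**2 ↦ 2·9·1·1 = 18
  -2*X*Y ↦ -2·3·5·1 = -30
  -X*Z ↦ -1·3·1·5 = -15
  2*Y**2 ↦ 2·1·25·1 = 50
  3*Y*Z ↦ 3·1·5·5 = 75
  -3*Z**2 ↦ -3·1·1·25 = -75
Sum: F(3, 5, 5) = (18) + (-30) + (-15) + (50) + (75) + (-75) = 23.
Reducing mod 7: 23 ≡ 2 (mod 7).
Since F(a, b, c) ≡ 2 ≠ 0 (mod 7), P does NOT lie on the curve.


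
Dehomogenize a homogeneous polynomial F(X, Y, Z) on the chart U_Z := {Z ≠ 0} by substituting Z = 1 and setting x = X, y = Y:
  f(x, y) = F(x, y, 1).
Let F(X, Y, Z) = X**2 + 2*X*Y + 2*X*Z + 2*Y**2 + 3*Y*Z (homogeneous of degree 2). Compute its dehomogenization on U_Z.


f(x, y) = x**2 + 2*x*y + 2*x + 2*y**2 + 3*y

On U_Z we set Z = 1. Each monomial c·X^i·Y^j·Z^k in F becomes c·x^i·y^j·1^k = c·x^i·y^j.
Substituting Z = 1: F(X, Y, 1) = x**2 + 2*x*y + 2*x + 2*y**2 + 3*y.
Note: deg(f) ≤ deg(F) = 2; strict inequality happens when F is divisible by Z (lost terms).


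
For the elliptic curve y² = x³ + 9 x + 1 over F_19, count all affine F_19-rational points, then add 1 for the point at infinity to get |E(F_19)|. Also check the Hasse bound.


Affine points = {(0, 1), (0, 18), (1, 7), (1, 12), (3, 6), (3, 13), (4, 5), (4, 14), (5, 0), (6, 9), (6, 10), (11, 5), (11, 14), (13, 4), (13, 15), (16, 2), (16, 17)}; affine count = 17; |E(F_19)| = 18.

Discriminant check: Δ ∝ 4a³ + 27b² = 4·9³ + 27·1² = 4·729 + 27·1 ≡ 17 (mod 19). Nonzero ⇒ E is nonsingular.
For each x ∈ F_19, compute rhs = x³ + 9·x + 1 mod 19, then count y ∈ F_19 with y² ≡ rhs.
  x = 0: rhs = 1, matching y values: 1, 18 (2 points).
  x = 1: rhs = 11, matching y values: 7, 12 (2 points).
  x = 2: rhs = 8, matching y values: none (0 points).
  x = 3: rhs = 17, matching y values: 6, 13 (2 points).
  x = 4: rhs = 6, matching y values: 5, 14 (2 points).
  x = 5: rhs = 0, matching y values: 0 (1 points).
  x = 6: rhs = 5, matching y values: 9, 10 (2 points).
  x = 7: rhs = 8, matching y values: none (0 points).
  x = 8: rhs = 15, matching y values: none (0 points).
  x = 9: rhs = 13, matching y values: none (0 points).
  x = 10: rhs = 8, matching y values: none (0 points).
  x = 11: rhs = 6, matching y values: 5, 14 (2 points).
  x = 12: rhs = 13, matching y values: none (0 points).
  x = 13: rhs = 16, matching y values: 4, 15 (2 points).
  x = 14: rhs = 2, matching y values: none (0 points).
  x = 15: rhs = 15, matching y values: none (0 points).
  x = 16: rhs = 4, matching y values: 2, 17 (2 points).
  x = 17: rhs = 13, matching y values: none (0 points).
  x = 18: rhs = 10, matching y values: none (0 points).
Total affine count: 17.
Full point count |E(F_19)| = 17 + 1 = 18.
Hasse bound: |18 − (19+1)| = |-2| = 2 ≤ 2√19 ≈ 8.7178 ✓.


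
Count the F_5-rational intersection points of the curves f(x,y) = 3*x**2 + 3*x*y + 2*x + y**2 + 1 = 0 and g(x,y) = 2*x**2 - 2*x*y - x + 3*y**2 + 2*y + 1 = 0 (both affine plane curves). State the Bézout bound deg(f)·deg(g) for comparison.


Common zeros: {(1, 1)}; count = 1; Bézout bound = 4.

deg(f) = 2, deg(g) = 2, so Bézout bound = 4.
Scan x ∈ F_5. For each x, list the y ∈ F_5 with f(x, y) ≡ 0 and those with g(x, y) ≡ 0 (mod 5); the common zeros in that column are the intersection.
  x = 0: f ≡ 0 at y ∈ {2, 3}; g ≡ 0 at y ∈ ∅; common: ∅.
  x = 1: f ≡ 0 at y ∈ {1}; g ≡ 0 at y ∈ {1, 4}; common: {1}.
  x = 2: f ≡ 0 at y ∈ ∅; g ≡ 0 at y ∈ {2}; common: ∅.
  x = 3: f ≡ 0 at y ∈ {3}; g ≡ 0 at y ∈ {1, 2}; common: ∅.
  x = 4: f ≡ 0 at y ∈ {1, 2}; g ≡ 0 at y ∈ ∅; common: ∅.
Collecting: common zeros = {(1, 1)}, so the count is 1.
Comparison with the Bézout bound: 1 ≤ 4 = deg(f)·deg(g), as expected for curves with no common component (the affine F_5-count falls short of the bound because intersections may lie at infinity, over extension fields, or carry multiplicity).


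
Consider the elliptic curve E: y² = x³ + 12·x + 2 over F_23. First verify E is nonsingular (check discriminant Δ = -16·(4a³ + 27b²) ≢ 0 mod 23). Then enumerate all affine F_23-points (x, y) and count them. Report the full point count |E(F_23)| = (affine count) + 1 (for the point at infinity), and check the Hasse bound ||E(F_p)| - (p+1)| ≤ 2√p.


Affine points = {(0, 5), (0, 18), (5, 7), (5, 16), (8, 9), (8, 14), (10, 8), (10, 15), (11, 4), (11, 19), (13, 3), (13, 20), (14, 4), (14, 19), (16, 9), (16, 14), (17, 6), (17, 17), (18, 1), (18, 22), (20, 10), (20, 13), (21, 4), (21, 19), (22, 9), (22, 14)}; affine count = 26; |E(F_23)| = 27.

Discriminant check: Δ ∝ 4a³ + 27b² = 4·12³ + 27·2² = 4·1728 + 27·4 ≡ 5 (mod 23). Nonzero ⇒ E is nonsingular.
For each x ∈ F_23, compute rhs = x³ + 12·x + 2 mod 23, then count y ∈ F_23 with y² ≡ rhs.
  x = 0: rhs = 2, matching y values: 5, 18 (2 points).
  x = 1: rhs = 15, matching y values: none (0 points).
  x = 2: rhs = 11, matching y values: none (0 points).
  x = 3: rhs = 19, matching y values: none (0 points).
  x = 4: rhs = 22, matching y values: none (0 points).
  x = 5: rhs = 3, matching y values: 7, 16 (2 points).
  x = 6: rhs = 14, matching y values: none (0 points).
  x = 7: rhs = 15, matching y values: none (0 points).
  x = 8: rhs = 12, matching y values: 9, 14 (2 points).
  x = 9: rhs = 11, matching y values: none (0 points).
  x = 10: rhs = 18, matching y values: 8, 15 (2 points).
  x = 11: rhs = 16, matching y values: 4, 19 (2 points).
  x = 12: rhs = 11, matching y values: none (0 points).
  x = 13: rhs = 9, matching y values: 3, 20 (2 points).
  x = 14: rhs = 16, matching y values: 4, 19 (2 points).
  x = 15: rhs = 15, matching y values: none (0 points).
  x = 16: rhs = 12, matching y values: 9, 14 (2 points).
  x = 17: rhs = 13, matching y values: 6, 17 (2 points).
  x = 18: rhs = 1, matching y values: 1, 22 (2 points).
  x = 19: rhs = 5, matching y values: none (0 points).
  x = 20: rhs = 8, matching y values: 10, 13 (2 points).
  x = 21: rhs = 16, matching y values: 4, 19 (2 points).
  x = 22: rhs = 12, matching y values: 9, 14 (2 points).
Total affine count: 26.
Full point count |E(F_23)| = 26 + 1 = 27.
Hasse bound: |27 − (23+1)| = |3| = 3 ≤ 2√23 ≈ 9.5917 ✓.


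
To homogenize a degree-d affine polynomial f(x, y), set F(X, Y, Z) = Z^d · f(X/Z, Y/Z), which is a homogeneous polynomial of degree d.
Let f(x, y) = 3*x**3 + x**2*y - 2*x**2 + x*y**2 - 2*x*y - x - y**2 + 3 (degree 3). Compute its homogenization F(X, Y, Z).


F(X, Y, Z) = 3*X**3 + X**2*Y - 2*X**2*Z + X*Y**2 - 2*X*Y*Z - X*Z**2 - Y**2*Z + 3*Z**3

deg(f) = 3.
Substitute x = X/Z, y = Y/Z into f, then multiply by Z^3.
  monomial 3·x^3·y^0 ↦ 3·X^3·Y^0·Z^0.
  monomial 1·x^2·y^1 ↦ 1·X^2·Y^1·Z^0.
  monomial -2·x^2·y^0 ↦ -2·X^2·Y^0·Z^1.
  monomial 1·x^1·y^2 ↦ 1·X^1·Y^2·Z^0.
  monomial -2·x^1·y^1 ↦ -2·X^1·Y^1·Z^1.
  monomial -1·x^1·y^0 ↦ -1·X^1·Y^0·Z^2.
  monomial -1·x^0·y^2 ↦ -1·X^0·Y^2·Z^1.
  monomial 3·x^0·y^0 ↦ 3·X^0·Y^0·Z^3.
Collecting: F(X, Y, Z) = 3*X**3 + X**2*Y - 2*X**2*Z + X*Y**2 - 2*X*Y*Z - X*Z**2 - Y**2*Z + 3*Z**3.


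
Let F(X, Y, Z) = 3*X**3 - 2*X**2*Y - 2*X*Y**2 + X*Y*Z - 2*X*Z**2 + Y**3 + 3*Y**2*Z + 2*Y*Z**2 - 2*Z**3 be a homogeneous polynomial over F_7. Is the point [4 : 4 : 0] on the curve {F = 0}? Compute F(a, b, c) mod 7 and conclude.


F(4,4,0) ≡ 0 (mod 7); P is on the curve.

Evaluate F(4, 4, 0) term-by-term (mod 7).
  3*X**3 ↦ 3·64·1·1 = 192
  -2*X**2*Y ↦ -2·16·4·1 = -128
  -2*X*Y**2 ↦ -2·4·16·1 = -128
  X*Y*Z ↦ 1·4·4·0 = 0
  -2*X*Z**2 ↦ -2·4·1·0 = 0
  Y**3 ↦ 1·1·64·1 = 64
  3*Y**2*Z ↦ 3·1·16·0 = 0
  2*Y*Z**2 ↦ 2·1·4·0 = 0
  -2*Z**3 ↦ -2·1·1·0 = 0
Sum: F(4, 4, 0) = (192) + (-128) + (-128) + (0) + (0) + (64) + (0) + (0) + (0) = 0.
Reducing mod 7: 0 ≡ 0 (mod 7).
Since F(a, b, c) ≡ 0 (mod 7), P lies on the curve.


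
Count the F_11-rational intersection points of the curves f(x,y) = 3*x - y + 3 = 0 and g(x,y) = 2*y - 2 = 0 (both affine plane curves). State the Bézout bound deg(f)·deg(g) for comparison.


Common zeros: {(3, 1)}; count = 1; Bézout bound = 1.

deg(f) = 1, deg(g) = 1, so Bézout bound = 1.
Scan x ∈ F_11. For each x, list the y ∈ F_11 with f(x, y) ≡ 0 and those with g(x, y) ≡ 0 (mod 11); the common zeros in that column are the intersection.
  x = 0: f ≡ 0 at y ∈ {3}; g ≡ 0 at y ∈ {1}; common: ∅.
  x = 1: f ≡ 0 at y ∈ {6}; g ≡ 0 at y ∈ {1}; common: ∅.
  x = 2: f ≡ 0 at y ∈ {9}; g ≡ 0 at y ∈ {1}; common: ∅.
  x = 3: f ≡ 0 at y ∈ {1}; g ≡ 0 at y ∈ {1}; common: {1}.
  x = 4: f ≡ 0 at y ∈ {4}; g ≡ 0 at y ∈ {1}; common: ∅.
  x = 5: f ≡ 0 at y ∈ {7}; g ≡ 0 at y ∈ {1}; common: ∅.
  x = 6: f ≡ 0 at y ∈ {10}; g ≡ 0 at y ∈ {1}; common: ∅.
  x = 7: f ≡ 0 at y ∈ {2}; g ≡ 0 at y ∈ {1}; common: ∅.
  x = 8: f ≡ 0 at y ∈ {5}; g ≡ 0 at y ∈ {1}; common: ∅.
  x = 9: f ≡ 0 at y ∈ {8}; g ≡ 0 at y ∈ {1}; common: ∅.
  x = 10: f ≡ 0 at y ∈ {0}; g ≡ 0 at y ∈ {1}; common: ∅.
Collecting: common zeros = {(3, 1)}, so the count is 1.
Comparison with the Bézout bound: 1 ≤ 1 = deg(f)·deg(g), as expected for curves with no common component (the bound is attained).


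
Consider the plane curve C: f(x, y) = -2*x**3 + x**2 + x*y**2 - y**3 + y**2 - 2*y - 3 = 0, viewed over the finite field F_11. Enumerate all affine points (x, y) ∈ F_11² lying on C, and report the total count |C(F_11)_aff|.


Affine F_11-points: {(0, 2), (1, 4), (3, 2), (3, 6), (3, 7), (7, 7), (8, 1), (8, 4), (9, 5), (10, 0), (10, 3), (10, 8)}; count = 12.

For each of the 121 pairs (x, y) ∈ F_11², evaluate f(x, y) mod 11. Record the zeros.
  x = 0: [0↦8, 1↦6, 2↦0, 3↦6, 4↦7, 5↦8, 6↦3, 7↦8, 8↦6, 9↦2, 10↦1]  zeros at y ∈ {2}
  x = 1: [0↦7, 1↦6, 2↦3, 3↦3, 4↦0, 5↦10, 6↦5, 7↦1, 8↦3, 9↦5, 10↦1]  zeros at y ∈ {4}
  x = 2: [0↦7, 1↦7, 2↦7, 3↦1, 4↦5, 5↦2, 6↦8, 7↦6, 8↦1, 9↦9, 10↦2]  zeros at y ∈ ∅
  x = 3: [0↦7, 1↦8, 2↦0, 3↦10, 4↦10, 5↦5, 6↦0, 7↦0, 8↦10, 9↦2, 10↦3]  zeros at y ∈ {2, 6, 7}
  x = 4: [0↦6, 1↦8, 2↦3, 3↦7, 4↦3, 5↦7, 6↦2, 7↦4, 8↦7, 9↦5, 10↦3]  zeros at y ∈ ∅
  x = 5: [0↦3, 1↦6, 2↦4, 3↦2, 4↦5, 5↦7, 6↦2, 7↦6, 8↦2, 9↦6, 10↦1]  zeros at y ∈ ∅
  x = 6: [0↦8, 1↦1, 2↦2, 3↦5, 4↦4, 5↦4, 6↦10, 7↦5, 8↦5, 9↦4, 10↦7]  zeros at y ∈ ∅
  x = 7: [0↦9, 1↦3, 2↦7, 3↦4, 4↦10, 5↦8, 6↦3, 7↦0, 8↦4, 9↦9, 10↦9]  zeros at y ∈ {7}
  x = 8: [0↦5, 1↦0, 2↦7, 3↦9, 4↦0, 5↦7, 6↦2, 7↦1, 8↦9, 9↦9, 10↦6]  zeros at y ∈ {1, 4}
  x = 9: [0↦6, 1↦2, 2↦1, 3↦8, 4↦6, 5↦0, 6↦6, 7↦7, 8↦8, 9↦3, 10↦8]  zeros at y ∈ {5}
  x = 10: [0↦0, 1↦8, 2↦10, 3↦0, 4↦5, 5↦8, 6↦3, 7↦6, 8↦0, 9↦1, 10↦3]  zeros at y ∈ {0, 3, 8}
Collecting zeros: affine points = {(0, 2), (1, 4), (3, 2), (3, 6), (3, 7), (7, 7), (8, 1), (8, 4), (9, 5), (10, 0), (10, 3), (10, 8)}.
Total count |C(F_11)_aff| = 12.


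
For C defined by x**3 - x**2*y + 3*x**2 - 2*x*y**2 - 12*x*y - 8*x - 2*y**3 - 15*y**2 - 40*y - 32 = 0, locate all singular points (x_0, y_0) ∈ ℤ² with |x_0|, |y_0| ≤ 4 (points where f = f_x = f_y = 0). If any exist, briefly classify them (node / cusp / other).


Singular points: {(-2, -2)}; classification: node.

Compute partial derivatives:
  f_x = 3*x**2 - 2*x*y + 6*x - 2*y**2 - 12*y - 8.
  f_y = -x**2 - 4*x*y - 12*x - 6*y**2 - 30*y - 40.
Scan x_0 ∈ {−4, ..., 4}. For each x_0, f_y(x_0, y) is a polynomial in y; find its integer roots y ∈ {−4, ..., 4}, then test f_x and f at those candidates.
  x = -4: f_y(-4, y) = -6*y**2 - 14*y - 8; vanishes at y ∈ {-1}. (-4, -1): f_x = 18 ≠ 0.
  x = -3: f_y(-3, y) = -6*y**2 - 18*y - 13; no integer root y with |y| ≤ 4.
  x = -2: f_y(-2, y) = -6*y**2 - 22*y - 20; vanishes at y ∈ {-2}. (-2, -2): f_x = 0, f = 0 — SINGULAR.
  x = -1: f_y(-1, y) = -6*y**2 - 26*y - 29; no integer root y with |y| ≤ 4.
  x = 0: f_y(0, y) = -6*y**2 - 30*y - 40; no integer root y with |y| ≤ 4.
  x = 1: f_y(1, y) = -6*y**2 - 34*y - 53; no integer root y with |y| ≤ 4.
  x = 2: f_y(2, y) = -6*y**2 - 38*y - 68; no integer root y with |y| ≤ 4.
  x = 3: f_y(3, y) = -6*y**2 - 42*y - 85; no integer root y with |y| ≤ 4.
  x = 4: f_y(4, y) = -6*y**2 - 46*y - 104; no integer root y with |y| ≤ 4.
Only singular point on the grid: (-2, -2).
Classify: substitute x = -2 + u, y = -2 + v and expand: f = u**3 - u**2*v - u**2 - 2*u*v**2 - 2*v**3 + v**2.
No constant or linear terms (consistent with a singular point). Quadratic part: -u**2 + v**2. Cubic part: u**3 - u**2*v - 2*u*v**2 - 2*v**3.
The quadratic part v**2 - u**2 = (v − u)(v + u) splits into two distinct linear factors, so there are two distinct tangent lines y − -2 = ±(x − -2) — this is a node (ordinary double point).
Classification: node.


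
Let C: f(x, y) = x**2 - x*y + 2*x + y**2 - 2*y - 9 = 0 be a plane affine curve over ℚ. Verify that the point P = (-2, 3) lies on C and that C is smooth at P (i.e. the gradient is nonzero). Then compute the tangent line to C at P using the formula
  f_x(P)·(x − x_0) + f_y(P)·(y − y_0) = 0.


Tangent line at P: -5*x + 6*y - 28 = 0.

Step 1: f(-2, 3) = 0, so P lies on C.
Step 2: partial derivatives
  f_x(x, y) = 2*x - y + 2, f_y(x, y) = -x + 2*y - 2.
  f_x(P) = -5, f_y(P) = 6 (gradient nonzero, so P is smooth).
Step 3: tangent line at P: -5·(x − -2) + 6·(y − 3) = 0.
Expanding: -5*x + 6*y - 28 = 0.


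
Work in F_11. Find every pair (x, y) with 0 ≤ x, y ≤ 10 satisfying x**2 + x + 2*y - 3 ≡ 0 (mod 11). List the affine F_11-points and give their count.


Affine F_11-points: {(0, 7), (1, 6), (2, 4), (3, 1), (4, 8), (5, 3), (6, 8), (7, 1), (8, 4), (9, 6), (10, 7)}; count = 11.

For each of the 121 pairs (x, y) ∈ F_11², evaluate f(x, y) mod 11. Record the zeros.
  x = 0: [0↦8, 1↦10, 2↦1, 3↦3, 4↦5, 5↦7, 6↦9, 7↦0, 8↦2, 9↦4, 10↦6]  zeros at y ∈ {7}
  x = 1: [0↦10, 1↦1, 2↦3, 3↦5, 4↦7, 5↦9, 6↦0, 7↦2, 8↦4, 9↦6, 10↦8]  zeros at y ∈ {6}
  x = 2: [0↦3, 1↦5, 2↦7, 3↦9, 4↦0, 5↦2, 6↦4, 7↦6, 8↦8, 9↦10, 10↦1]  zeros at y ∈ {4}
  x = 3: [0↦9, 1↦0, 2↦2, 3↦4, 4↦6, 5↦8, 6↦10, 7↦1, 8↦3, 9↦5, 10↦7]  zeros at y ∈ {1}
  x = 4: [0↦6, 1↦8, 2↦10, 3↦1, 4↦3, 5↦5, 6↦7, 7↦9, 8↦0, 9↦2, 10↦4]  zeros at y ∈ {8}
  x = 5: [0↦5, 1↦7, 2↦9, 3↦0, 4↦2, 5↦4, 6↦6, 7↦8, 8↦10, 9↦1, 10↦3]  zeros at y ∈ {3}
  x = 6: [0↦6, 1↦8, 2↦10, 3↦1, 4↦3, 5↦5, 6↦7, 7↦9, 8↦0, 9↦2, 10↦4]  zeros at y ∈ {8}
  x = 7: [0↦9, 1↦0, 2↦2, 3↦4, 4↦6, 5↦8, 6↦10, 7↦1, 8↦3, 9↦5, 10↦7]  zeros at y ∈ {1}
  x = 8: [0↦3, 1↦5, 2↦7, 3↦9, 4↦0, 5↦2, 6↦4, 7↦6, 8↦8, 9↦10, 10↦1]  zeros at y ∈ {4}
  x = 9: [0↦10, 1↦1, 2↦3, 3↦5, 4↦7, 5↦9, 6↦0, 7↦2, 8↦4, 9↦6, 10↦8]  zeros at y ∈ {6}
  x = 10: [0↦8, 1↦10, 2↦1, 3↦3, 4↦5, 5↦7, 6↦9, 7↦0, 8↦2, 9↦4, 10↦6]  zeros at y ∈ {7}
Collecting zeros: affine points = {(0, 7), (1, 6), (2, 4), (3, 1), (4, 8), (5, 3), (6, 8), (7, 1), (8, 4), (9, 6), (10, 7)}.
Total count |C(F_11)_aff| = 11.


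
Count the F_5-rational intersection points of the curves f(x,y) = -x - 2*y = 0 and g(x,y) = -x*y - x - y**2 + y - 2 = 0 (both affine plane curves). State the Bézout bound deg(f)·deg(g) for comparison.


Common zeros: ∅; count = 0; Bézout bound = 2.

deg(f) = 1, deg(g) = 2, so Bézout bound = 2.
Scan x ∈ F_5. For each x, list the y ∈ F_5 with f(x, y) ≡ 0 and those with g(x, y) ≡ 0 (mod 5); the common zeros in that column are the intersection.
  x = 0: f ≡ 0 at y ∈ {0}; g ≡ 0 at y ∈ ∅; common: ∅.
  x = 1: f ≡ 0 at y ∈ {2}; g ≡ 0 at y ∈ ∅; common: ∅.
  x = 2: f ≡ 0 at y ∈ {4}; g ≡ 0 at y ∈ {2}; common: ∅.
  x = 3: f ≡ 0 at y ∈ {1}; g ≡ 0 at y ∈ {0, 3}; common: ∅.
  x = 4: f ≡ 0 at y ∈ {3}; g ≡ 0 at y ∈ {1}; common: ∅.
Collecting: common zeros = ∅, so the count is 0.
Comparison with the Bézout bound: 0 ≤ 2 = deg(f)·deg(g), as expected for curves with no common component (the affine F_5-count falls short of the bound because intersections may lie at infinity, over extension fields, or carry multiplicity).


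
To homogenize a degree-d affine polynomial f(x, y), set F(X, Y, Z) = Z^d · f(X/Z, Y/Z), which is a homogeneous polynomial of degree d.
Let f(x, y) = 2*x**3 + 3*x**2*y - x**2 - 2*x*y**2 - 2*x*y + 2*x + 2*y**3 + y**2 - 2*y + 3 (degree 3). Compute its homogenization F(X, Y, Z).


F(X, Y, Z) = 2*X**3 + 3*X**2*Y - X**2*Z - 2*X*Y**2 - 2*X*Y*Z + 2*X*Z**2 + 2*Y**3 + Y**2*Z - 2*Y*Z**2 + 3*Z**3

deg(f) = 3.
Substitute x = X/Z, y = Y/Z into f, then multiply by Z^3.
  monomial 2·x^3·y^0 ↦ 2·X^3·Y^0·Z^0.
  monomial 3·x^2·y^1 ↦ 3·X^2·Y^1·Z^0.
  monomial -1·x^2·y^0 ↦ -1·X^2·Y^0·Z^1.
  monomial -2·x^1·y^2 ↦ -2·X^1·Y^2·Z^0.
  monomial -2·x^1·y^1 ↦ -2·X^1·Y^1·Z^1.
  monomial 2·x^1·y^0 ↦ 2·X^1·Y^0·Z^2.
  monomial 2·x^0·y^3 ↦ 2·X^0·Y^3·Z^0.
  monomial 1·x^0·y^2 ↦ 1·X^0·Y^2·Z^1.
  monomial -2·x^0·y^1 ↦ -2·X^0·Y^1·Z^2.
  monomial 3·x^0·y^0 ↦ 3·X^0·Y^0·Z^3.
Collecting: F(X, Y, Z) = 2*X**3 + 3*X**2*Y - X**2*Z - 2*X*Y**2 - 2*X*Y*Z + 2*X*Z**2 + 2*Y**3 + Y**2*Z - 2*Y*Z**2 + 3*Z**3.


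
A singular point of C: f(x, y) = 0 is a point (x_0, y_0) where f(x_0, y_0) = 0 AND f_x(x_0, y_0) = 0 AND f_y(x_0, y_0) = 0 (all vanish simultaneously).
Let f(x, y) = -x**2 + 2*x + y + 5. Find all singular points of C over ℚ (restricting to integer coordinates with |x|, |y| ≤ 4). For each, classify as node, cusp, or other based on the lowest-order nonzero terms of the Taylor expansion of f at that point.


No singular points in the scanned grid; C is smooth there.

Compute partial derivatives:
  f_x = 2 - 2*x.
  f_y = 1.
f_y = 1 is a nonzero constant, so f_y never vanishes: no point (x, y) can satisfy f = f_x = f_y = 0. In particular no (x, y) ∈ {−4, ..., 4}² is singular; the curve is smooth.


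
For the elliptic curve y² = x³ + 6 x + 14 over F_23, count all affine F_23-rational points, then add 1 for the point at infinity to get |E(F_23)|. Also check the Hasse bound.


Affine points = {(3, 6), (3, 17), (5, 10), (5, 13), (6, 6), (6, 17), (7, 10), (7, 13), (10, 4), (10, 19), (11, 10), (11, 13), (13, 9), (13, 14), (14, 6), (14, 17), (15, 11), (15, 12), (19, 8), (19, 15)}; affine count = 20; |E(F_23)| = 21.

Discriminant check: Δ ∝ 4a³ + 27b² = 4·6³ + 27·14² = 4·216 + 27·196 ≡ 15 (mod 23). Nonzero ⇒ E is nonsingular.
For each x ∈ F_23, compute rhs = x³ + 6·x + 14 mod 23, then count y ∈ F_23 with y² ≡ rhs.
  x = 0: rhs = 14, matching y values: none (0 points).
  x = 1: rhs = 21, matching y values: none (0 points).
  x = 2: rhs = 11, matching y values: none (0 points).
  x = 3: rhs = 13, matching y values: 6, 17 (2 points).
  x = 4: rhs = 10, matching y values: none (0 points).
  x = 5: rhs = 8, matching y values: 10, 13 (2 points).
  x = 6: rhs = 13, matching y values: 6, 17 (2 points).
  x = 7: rhs = 8, matching y values: 10, 13 (2 points).
  x = 8: rhs = 22, matching y values: none (0 points).
  x = 9: rhs = 15, matching y values: none (0 points).
  x = 10: rhs = 16, matching y values: 4, 19 (2 points).
  x = 11: rhs = 8, matching y values: 10, 13 (2 points).
  x = 12: rhs = 20, matching y values: none (0 points).
  x = 13: rhs = 12, matching y values: 9, 14 (2 points).
  x = 14: rhs = 13, matching y values: 6, 17 (2 points).
  x = 15: rhs = 6, matching y values: 11, 12 (2 points).
  x = 16: rhs = 20, matching y values: none (0 points).
  x = 17: rhs = 15, matching y values: none (0 points).
  x = 18: rhs = 20, matching y values: none (0 points).
  x = 19: rhs = 18, matching y values: 8, 15 (2 points).
  x = 20: rhs = 15, matching y values: none (0 points).
  x = 21: rhs = 17, matching y values: none (0 points).
  x = 22: rhs = 7, matching y values: none (0 points).
Total affine count: 20.
Full point count |E(F_23)| = 20 + 1 = 21.
Hasse bound: |21 − (23+1)| = |-3| = 3 ≤ 2√23 ≈ 9.5917 ✓.


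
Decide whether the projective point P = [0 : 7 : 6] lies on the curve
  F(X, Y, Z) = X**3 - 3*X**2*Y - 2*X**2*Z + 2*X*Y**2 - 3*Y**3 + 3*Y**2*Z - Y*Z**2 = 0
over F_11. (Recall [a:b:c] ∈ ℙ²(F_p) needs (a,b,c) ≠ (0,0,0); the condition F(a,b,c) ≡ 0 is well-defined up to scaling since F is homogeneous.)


F(0,7,6) ≡ 8 (mod 11); P is NOT on the curve.

Evaluate F(0, 7, 6) term-by-term (mod 11).
  X**3 ↦ 1·0·1·1 = 0
  -3*X**2*Y ↦ -3·0·7·1 = 0
  -2*X**2*Z ↦ -2·0·1·6 = 0
  2*X*Y**2 ↦ 2·0·49·1 = 0
  -3*Y**3 ↦ -3·1·343·1 = -1029
  3*Y**2*Z ↦ 3·1·49·6 = 882
  -Y*Z**2 ↦ -1·1·7·36 = -252
Sum: F(0, 7, 6) = (0) + (0) + (0) + (0) + (-1029) + (882) + (-252) = -399.
Reducing mod 11: -399 ≡ 8 (mod 11).
Since F(a, b, c) ≡ 8 ≠ 0 (mod 11), P does NOT lie on the curve.


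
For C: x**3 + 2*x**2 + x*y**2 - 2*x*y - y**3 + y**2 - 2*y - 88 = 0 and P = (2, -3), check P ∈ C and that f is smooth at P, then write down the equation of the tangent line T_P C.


Tangent line at P: 35*x - 51*y - 223 = 0.

Step 1: f(2, -3) = 0, so P lies on C.
Step 2: partial derivatives
  f_x(x, y) = 3*x**2 + 4*x + y**2 - 2*y, f_y(x, y) = 2*x*y - 2*x - 3*y**2 + 2*y - 2.
  f_x(P) = 35, f_y(P) = -51 (gradient nonzero, so P is smooth).
Step 3: tangent line at P: 35·(x − 2) + -51·(y − -3) = 0.
Expanding: 35*x - 51*y - 223 = 0.


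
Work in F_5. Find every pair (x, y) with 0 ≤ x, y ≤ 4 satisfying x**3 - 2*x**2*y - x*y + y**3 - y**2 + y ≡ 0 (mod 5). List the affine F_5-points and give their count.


Affine F_5-points: {(0, 0), (2, 4), (3, 3), (3, 4)}; count = 4.

For each of the 25 pairs (x, y) ∈ F_5², evaluate f(x, y) mod 5. Record the zeros.
  x = 0: [0↦0, 1↦1, 2↦1, 3↦1, 4↦2]  zeros at y ∈ {0}
  x = 1: [0↦1, 1↦4, 2↦1, 3↦3, 4↦1]  zeros at y ∈ ∅
  x = 2: [0↦3, 1↦4, 2↦4, 3↦4, 4↦0]  zeros at y ∈ {4}
  x = 3: [0↦2, 1↦2, 2↦1, 3↦0, 4↦0]  zeros at y ∈ {3, 4}
  x = 4: [0↦4, 1↦4, 2↦3, 3↦2, 4↦2]  zeros at y ∈ ∅
Collecting zeros: affine points = {(0, 0), (2, 4), (3, 3), (3, 4)}.
Total count |C(F_5)_aff| = 4.


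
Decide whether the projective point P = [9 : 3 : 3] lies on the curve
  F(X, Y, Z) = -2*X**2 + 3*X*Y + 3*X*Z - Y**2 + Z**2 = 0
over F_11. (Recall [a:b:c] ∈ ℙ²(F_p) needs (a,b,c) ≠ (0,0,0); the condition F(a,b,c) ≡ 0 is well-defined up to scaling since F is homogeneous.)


F(9,3,3) ≡ 0 (mod 11); P is on the curve.

Evaluate F(9, 3, 3) term-by-term (mod 11).
  -2*X**2 ↦ -2·81·1·1 = -162
  3*X*Y ↦ 3·9·3·1 = 81
  3*X*Z ↦ 3·9·1·3 = 81
  -Y**2 ↦ -1·1·9·1 = -9
  Z**2 ↦ 1·1·1·9 = 9
Sum: F(9, 3, 3) = (-162) + (81) + (81) + (-9) + (9) = 0.
Reducing mod 11: 0 ≡ 0 (mod 11).
Since F(a, b, c) ≡ 0 (mod 11), P lies on the curve.


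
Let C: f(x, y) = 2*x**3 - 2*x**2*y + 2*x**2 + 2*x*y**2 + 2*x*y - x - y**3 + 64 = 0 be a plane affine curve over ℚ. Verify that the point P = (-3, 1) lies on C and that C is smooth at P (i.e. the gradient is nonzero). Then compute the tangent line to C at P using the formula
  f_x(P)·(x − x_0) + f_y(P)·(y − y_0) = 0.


Tangent line at P: 57*x - 39*y + 210 = 0.

Step 1: f(-3, 1) = 0, so P lies on C.
Step 2: partial derivatives
  f_x(x, y) = 6*x**2 - 4*x*y + 4*x + 2*y**2 + 2*y - 1, f_y(x, y) = -2*x**2 + 4*x*y + 2*x - 3*y**2.
  f_x(P) = 57, f_y(P) = -39 (gradient nonzero, so P is smooth).
Step 3: tangent line at P: 57·(x − -3) + -39·(y − 1) = 0.
Expanding: 57*x - 39*y + 210 = 0.


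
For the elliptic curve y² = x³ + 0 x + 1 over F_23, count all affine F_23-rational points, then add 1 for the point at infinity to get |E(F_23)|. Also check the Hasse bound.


Affine points = {(0, 1), (0, 22), (1, 5), (1, 18), (2, 3), (2, 20), (10, 9), (10, 14), (12, 2), (12, 21), (13, 6), (13, 17), (14, 10), (14, 13), (15, 8), (15, 15), (16, 7), (16, 16), (19, 11), (19, 12), (21, 4), (21, 19), (22, 0)}; affine count = 23; |E(F_23)| = 24.

Discriminant check: Δ ∝ 4a³ + 27b² = 4·0³ + 27·1² = 4·0 + 27·1 ≡ 4 (mod 23). Nonzero ⇒ E is nonsingular.
For each x ∈ F_23, compute rhs = x³ + 0·x + 1 mod 23, then count y ∈ F_23 with y² ≡ rhs.
  x = 0: rhs = 1, matching y values: 1, 22 (2 points).
  x = 1: rhs = 2, matching y values: 5, 18 (2 points).
  x = 2: rhs = 9, matching y values: 3, 20 (2 points).
  x = 3: rhs = 5, matching y values: none (0 points).
  x = 4: rhs = 19, matching y values: none (0 points).
  x = 5: rhs = 11, matching y values: none (0 points).
  x = 6: rhs = 10, matching y values: none (0 points).
  x = 7: rhs = 22, matching y values: none (0 points).
  x = 8: rhs = 7, matching y values: none (0 points).
  x = 9: rhs = 17, matching y values: none (0 points).
  x = 10: rhs = 12, matching y values: 9, 14 (2 points).
  x = 11: rhs = 21, matching y values: none (0 points).
  x = 12: rhs = 4, matching y values: 2, 21 (2 points).
  x = 13: rhs = 13, matching y values: 6, 17 (2 points).
  x = 14: rhs = 8, matching y values: 10, 13 (2 points).
  x = 15: rhs = 18, matching y values: 8, 15 (2 points).
  x = 16: rhs = 3, matching y values: 7, 16 (2 points).
  x = 17: rhs = 15, matching y values: none (0 points).
  x = 18: rhs = 14, matching y values: none (0 points).
  x = 19: rhs = 6, matching y values: 11, 12 (2 points).
  x = 20: rhs = 20, matching y values: none (0 points).
  x = 21: rhs = 16, matching y values: 4, 19 (2 points).
  x = 22: rhs = 0, matching y values: 0 (1 points).
Total affine count: 23.
Full point count |E(F_23)| = 23 + 1 = 24.
Hasse bound: |24 − (23+1)| = |0| = 0 ≤ 2√23 ≈ 9.5917 ✓.


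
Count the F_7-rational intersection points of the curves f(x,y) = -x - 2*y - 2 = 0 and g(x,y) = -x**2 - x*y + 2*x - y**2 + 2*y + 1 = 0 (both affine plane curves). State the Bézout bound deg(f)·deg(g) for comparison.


Common zeros: {(1, 2), (5, 0)}; count = 2; Bézout bound = 2.

deg(f) = 1, deg(g) = 2, so Bézout bound = 2.
Scan x ∈ F_7. For each x, list the y ∈ F_7 with f(x, y) ≡ 0 and those with g(x, y) ≡ 0 (mod 7); the common zeros in that column are the intersection.
  x = 0: f ≡ 0 at y ∈ {6}; g ≡ 0 at y ∈ {4, 5}; common: ∅.
  x = 1: f ≡ 0 at y ∈ {2}; g ≡ 0 at y ∈ {2, 6}; common: {2}.
  x = 2: f ≡ 0 at y ∈ {5}; g ≡ 0 at y ∈ {1, 6}; common: ∅.
  x = 3: f ≡ 0 at y ∈ {1}; g ≡ 0 at y ∈ {3}; common: ∅.
  x = 4: f ≡ 0 at y ∈ {4}; g ≡ 0 at y ∈ {0, 5}; common: ∅.
  x = 5: f ≡ 0 at y ∈ {0}; g ≡ 0 at y ∈ {0, 4}; common: {0}.
  x = 6: f ≡ 0 at y ∈ {3}; g ≡ 0 at y ∈ {1, 2}; common: ∅.
Collecting: common zeros = {(1, 2), (5, 0)}, so the count is 2.
Comparison with the Bézout bound: 2 ≤ 2 = deg(f)·deg(g), as expected for curves with no common component (the bound is attained).
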